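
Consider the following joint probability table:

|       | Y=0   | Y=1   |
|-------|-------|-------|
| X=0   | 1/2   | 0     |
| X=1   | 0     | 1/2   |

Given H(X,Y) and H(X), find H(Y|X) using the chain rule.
From the chain rule: H(X,Y) = H(X) + H(Y|X)
Therefore: H(Y|X) = H(X,Y) - H(X)

H(X,Y) = -[(1/2)·log₂(1/2) + (1/2)·log₂(1/2)]
  = 0.5000 + 0.5000
  = 1.0000 bits
Marginal P(X) (row sums):
  P(X=0) = 1/2 + 0 = 1/2
  P(X=1) = 0 + 1/2 = 1/2
H(X) = -[(1/2)·log₂(1/2) + (1/2)·log₂(1/2)]
  = 0.5000 + 0.5000
  = 1.0000 bits

H(Y|X) = 1.0000 - 1.0000 = 0.0000 bits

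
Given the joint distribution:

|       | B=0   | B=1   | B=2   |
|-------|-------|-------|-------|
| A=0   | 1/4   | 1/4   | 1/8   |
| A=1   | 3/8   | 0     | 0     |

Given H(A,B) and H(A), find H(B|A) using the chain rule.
From the chain rule: H(A,B) = H(A) + H(B|A)
Therefore: H(B|A) = H(A,B) - H(A)

H(A,B) = -[(1/4)·log₂(1/4) + (1/4)·log₂(1/4) + (1/8)·log₂(1/8) + (3/8)·log₂(3/8)]
  = 0.5000 + 0.5000 + 0.3750 + 0.5306
  = 1.9056 bits
Marginal P(A) (row sums):
  P(A=0) = 1/4 + 1/4 + 1/8 = 5/8
  P(A=1) = 3/8 + 0 + 0 = 3/8
H(A) = -[(5/8)·log₂(5/8) + (3/8)·log₂(3/8)]
  = 0.4238 + 0.5306
  = 0.9544 bits

H(B|A) = 1.9056 - 0.9544 = 0.9512 bits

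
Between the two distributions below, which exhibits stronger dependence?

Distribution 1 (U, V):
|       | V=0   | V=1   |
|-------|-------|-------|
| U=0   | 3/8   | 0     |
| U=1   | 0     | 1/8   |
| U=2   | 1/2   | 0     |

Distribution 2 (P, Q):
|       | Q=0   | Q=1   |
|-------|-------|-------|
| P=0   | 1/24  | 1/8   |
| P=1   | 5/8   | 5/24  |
Distribution 1 (U, V):
Marginal P(U) (row sums):
  P(U=0) = 3/8 + 0 = 3/8
  P(U=1) = 0 + 1/8 = 1/8
  P(U=2) = 1/2 + 0 = 1/2
Marginal P(V) (column sums):
  P(V=0) = 3/8 + 0 + 1/2 = 7/8
  P(V=1) = 0 + 1/8 + 0 = 1/8

H(U) = -[(3/8)·log₂(3/8) + (1/8)·log₂(1/8) + (1/2)·log₂(1/2)]
  = 0.5306 + 0.3750 + 0.5000
  = 1.4056 bits
H(V) = -[(7/8)·log₂(7/8) + (1/8)·log₂(1/8)]
  = 0.1686 + 0.3750
  = 0.5436 bits
H(U,V) = -[(3/8)·log₂(3/8) + (1/8)·log₂(1/8) + (1/2)·log₂(1/2)]
  = 0.5306 + 0.3750 + 0.5000
  = 1.4056 bits

I(U;V) = H(U) + H(V) - H(U,V)
  = 1.4056 + 0.5436 - 1.4056
  = 0.5436 bits

Distribution 2 (P, Q):
Marginal P(P) (row sums):
  P(P=0) = 1/24 + 1/8 = 1/6
  P(P=1) = 5/8 + 5/24 = 5/6
Marginal P(Q) (column sums):
  P(Q=0) = 1/24 + 5/8 = 2/3
  P(Q=1) = 1/8 + 5/24 = 1/3

H(P) = -[(1/6)·log₂(1/6) + (5/6)·log₂(5/6)]
  = 0.4308 + 0.2192
  = 0.6500 bits
H(Q) = -[(2/3)·log₂(2/3) + (1/3)·log₂(1/3)]
  = 0.3900 + 0.5283
  = 0.9183 bits
H(P,Q) = -[(1/24)·log₂(1/24) + (1/8)·log₂(1/8) + (5/8)·log₂(5/8) + (5/24)·log₂(5/24)]
  = 0.1910 + 0.3750 + 0.4238 + 0.4715
  = 1.4613 bits

I(P;Q) = H(P) + H(Q) - H(P,Q)
  = 0.6500 + 0.9183 - 1.4613
  = 0.1070 bits

I(U;V) = 0.5436 bits > I(P;Q) = 0.1070 bits, so (U, V) has the higher mutual information (stronger dependence).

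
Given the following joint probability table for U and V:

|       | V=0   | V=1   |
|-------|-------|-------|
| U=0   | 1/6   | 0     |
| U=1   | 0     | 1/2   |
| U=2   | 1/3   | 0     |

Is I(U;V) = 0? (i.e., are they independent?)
Marginal P(U) (row sums):
  P(U=0) = 1/6 + 0 = 1/6
  P(U=1) = 0 + 1/2 = 1/2
  P(U=2) = 1/3 + 0 = 1/3
Marginal P(V) (column sums):
  P(V=0) = 1/6 + 0 + 1/3 = 1/2
  P(V=1) = 0 + 1/2 + 0 = 1/2

U and V are independent iff P(U=i,V=j) = P(U=i)·P(V=j) for every cell.
  P(U=0)·P(V=0) = 1/6 × 1/2 = 1/12, but P(U=0,V=0) = 1/6 ✗

No, U and V are not independent. Quantitatively, I(U;V) > 0:

H(U) = -[(1/6)·log₂(1/6) + (1/2)·log₂(1/2) + (1/3)·log₂(1/3)]
  = 0.4308 + 0.5000 + 0.5283
  = 1.4591 bits
H(V) = -[(1/2)·log₂(1/2) + (1/2)·log₂(1/2)]
  = 0.5000 + 0.5000
  = 1.0000 bits
H(U,V) = -[(1/6)·log₂(1/6) + (1/2)·log₂(1/2) + (1/3)·log₂(1/3)]
  = 0.4308 + 0.5000 + 0.5283
  = 1.4591 bits
I(U;V) = H(U) + H(V) - H(U,V) = 1.4591 + 1.0000 - 1.4591 = 1.0000 bits > 0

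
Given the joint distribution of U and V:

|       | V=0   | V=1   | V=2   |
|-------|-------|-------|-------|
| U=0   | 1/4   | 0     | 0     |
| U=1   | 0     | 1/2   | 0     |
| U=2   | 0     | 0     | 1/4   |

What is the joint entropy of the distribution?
H(U,V) = -Σ P(U,V) log₂ P(U,V), summed over the non-zero cells:
H(U,V) = -[(1/4)·log₂(1/4) + (1/2)·log₂(1/2) + (1/4)·log₂(1/4)]
  = 0.5000 + 0.5000 + 0.5000
  = 1.5000 bits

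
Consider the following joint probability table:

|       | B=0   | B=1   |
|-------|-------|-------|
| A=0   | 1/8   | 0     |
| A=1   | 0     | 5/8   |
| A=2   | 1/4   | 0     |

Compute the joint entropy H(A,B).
H(A,B) = -Σ P(A,B) log₂ P(A,B), summed over the non-zero cells:
H(A,B) = -[(1/8)·log₂(1/8) + (5/8)·log₂(5/8) + (1/4)·log₂(1/4)]
  = 0.3750 + 0.4238 + 0.5000
  = 1.2988 bits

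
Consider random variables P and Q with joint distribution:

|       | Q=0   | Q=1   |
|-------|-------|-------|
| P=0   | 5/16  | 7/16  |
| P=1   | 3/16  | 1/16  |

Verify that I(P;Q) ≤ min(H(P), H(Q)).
Marginal P(P) (row sums):
  P(P=0) = 5/16 + 7/16 = 3/4
  P(P=1) = 3/16 + 1/16 = 1/4
Marginal P(Q) (column sums):
  P(Q=0) = 5/16 + 3/16 = 1/2
  P(Q=1) = 7/16 + 1/16 = 1/2

H(P) = -[(3/4)·log₂(3/4) + (1/4)·log₂(1/4)]
  = 0.3113 + 0.5000
  = 0.8113 bits
H(Q) = -[(1/2)·log₂(1/2) + (1/2)·log₂(1/2)]
  = 0.5000 + 0.5000
  = 1.0000 bits
H(P,Q) = -[(5/16)·log₂(5/16) + (7/16)·log₂(7/16) + (3/16)·log₂(3/16) + (1/16)·log₂(1/16)]
  = 0.5244 + 0.5218 + 0.4528 + 0.2500
  = 1.7490 bits

I(P;Q) = H(P) + H(Q) - H(P,Q)
  = 0.8113 + 1.0000 - 1.7490
  = 0.0623 bits

min(H(P), H(Q)) = min(0.8113, 1.0000) = 0.8113 bits
Since 0.0623 ≤ 0.8113, the bound is satisfied ✓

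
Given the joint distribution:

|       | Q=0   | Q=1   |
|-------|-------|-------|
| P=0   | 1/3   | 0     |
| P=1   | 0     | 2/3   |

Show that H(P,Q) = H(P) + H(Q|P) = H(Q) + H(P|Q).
Marginal P(P) (row sums):
  P(P=0) = 1/3 + 0 = 1/3
  P(P=1) = 0 + 2/3 = 2/3
Marginal P(Q) (column sums):
  P(Q=0) = 1/3 + 0 = 1/3
  P(Q=1) = 0 + 2/3 = 2/3

Decomposition 1: H(P) + H(Q|P)
H(P) = -[(1/3)·log₂(1/3) + (2/3)·log₂(2/3)]
  = 0.5283 + 0.3900
  = 0.9183 bits
H(Q|P) = -Σ P(P,Q)·log₂ P(Q|P), where P(Q|P) = P(P,Q) / P(P)
  (cells with P(P,Q) = 0 contribute 0)
  (P=0,Q=0): P(Q|P) = (1/3)/(1/3) = 1;  -(1/3)·log₂(1) = 0.0000
  (P=1,Q=1): P(Q|P) = (2/3)/(2/3) = 1;  -(2/3)·log₂(1) = 0.0000
H(Q|P) = 0.0000 + 0.0000
  = 0.0000 bits
H(P) + H(Q|P) = 0.9183 + 0.0000 = 0.9183 bits

Decomposition 2: H(Q) + H(P|Q)
H(Q) = -[(1/3)·log₂(1/3) + (2/3)·log₂(2/3)]
  = 0.5283 + 0.3900
  = 0.9183 bits
H(P|Q) = -Σ P(P,Q)·log₂ P(P|Q), where P(P|Q) = P(P,Q) / P(Q)
  (cells with P(P,Q) = 0 contribute 0)
  (P=0,Q=0): P(P|Q) = (1/3)/(1/3) = 1;  -(1/3)·log₂(1) = 0.0000
  (P=1,Q=1): P(P|Q) = (2/3)/(2/3) = 1;  -(2/3)·log₂(1) = 0.0000
H(P|Q) = 0.0000 + 0.0000
  = 0.0000 bits
H(Q) + H(P|Q) = 0.9183 + 0.0000 = 0.9183 bits

Direct computation of the joint entropy:
H(P,Q) = -[(1/3)·log₂(1/3) + (2/3)·log₂(2/3)]
  = 0.5283 + 0.3900
  = 0.9183 bits

All three agree: H(P,Q) = 0.9183 bits ✓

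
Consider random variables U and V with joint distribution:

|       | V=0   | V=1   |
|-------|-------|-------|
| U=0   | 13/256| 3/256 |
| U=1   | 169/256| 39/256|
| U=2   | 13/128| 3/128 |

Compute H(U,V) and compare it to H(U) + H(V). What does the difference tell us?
Marginal P(U) (row sums):
  P(U=0) = 13/256 + 3/256 = 1/16
  P(U=1) = 169/256 + 39/256 = 13/16
  P(U=2) = 13/128 + 3/128 = 1/8
Marginal P(V) (column sums):
  P(V=0) = 13/256 + 169/256 + 13/128 = 13/16
  P(V=1) = 3/256 + 39/256 + 3/128 = 3/16

H(U,V) = -[(13/256)·log₂(13/256) + (3/256)·log₂(3/256) + (169/256)·log₂(169/256) + (39/256)·log₂(39/256) + (13/128)·log₂(13/128) + (3/128)·log₂(3/128)]
  = 0.2183 + 0.0752 + 0.3955 + 0.4136 + 0.3351 + 0.1269
  = 1.5646 bits
H(U) = -[(1/16)·log₂(1/16) + (13/16)·log₂(13/16) + (1/8)·log₂(1/8)]
  = 0.2500 + 0.2434 + 0.3750
  = 0.8684 bits
H(V) = -[(13/16)·log₂(13/16) + (3/16)·log₂(3/16)]
  = 0.2434 + 0.4528
  = 0.6962 bits

H(U) + H(V) = 0.8684 + 0.6962 = 1.5646 bits
Difference: H(U) + H(V) - H(U,V) = 1.5646 - 1.5646 = 0.0000 bits = I(U;V)

The difference is the mutual information; it is 0 here, so U and V are independent (the joint entropy equals the sum of the marginal entropies).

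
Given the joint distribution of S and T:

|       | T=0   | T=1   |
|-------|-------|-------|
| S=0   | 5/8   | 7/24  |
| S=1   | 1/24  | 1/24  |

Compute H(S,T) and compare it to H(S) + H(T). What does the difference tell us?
Marginal P(S) (row sums):
  P(S=0) = 5/8 + 7/24 = 11/12
  P(S=1) = 1/24 + 1/24 = 1/12
Marginal P(T) (column sums):
  P(T=0) = 5/8 + 1/24 = 2/3
  P(T=1) = 7/24 + 1/24 = 1/3

H(S,T) = -[(5/8)·log₂(5/8) + (7/24)·log₂(7/24) + (1/24)·log₂(1/24) + (1/24)·log₂(1/24)]
  = 0.4238 + 0.5185 + 0.1910 + 0.1910
  = 1.3243 bits
H(S) = -[(11/12)·log₂(11/12) + (1/12)·log₂(1/12)]
  = 0.1151 + 0.2987
  = 0.4138 bits
H(T) = -[(2/3)·log₂(2/3) + (1/3)·log₂(1/3)]
  = 0.3900 + 0.5283
  = 0.9183 bits

H(S) + H(T) = 0.4138 + 0.9183 = 1.3321 bits
Difference: H(S) + H(T) - H(S,T) = 1.3321 - 1.3243 = 0.0078 bits = I(S;T)

The difference is the mutual information; it is positive here, so S and T are dependent (knowing one reduces uncertainty about the other by 0.0078 bits).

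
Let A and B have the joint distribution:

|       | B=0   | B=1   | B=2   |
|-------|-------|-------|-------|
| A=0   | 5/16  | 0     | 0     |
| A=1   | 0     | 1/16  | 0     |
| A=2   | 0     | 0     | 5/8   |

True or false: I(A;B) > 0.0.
Marginal P(A) (row sums):
  P(A=0) = 5/16 + 0 + 0 = 5/16
  P(A=1) = 0 + 1/16 + 0 = 1/16
  P(A=2) = 0 + 0 + 5/8 = 5/8
Marginal P(B) (column sums):
  P(B=0) = 5/16 + 0 + 0 = 5/16
  P(B=1) = 0 + 1/16 + 0 = 1/16
  P(B=2) = 0 + 0 + 5/8 = 5/8

H(A) = -[(5/16)·log₂(5/16) + (1/16)·log₂(1/16) + (5/8)·log₂(5/8)]
  = 0.5244 + 0.2500 + 0.4238
  = 1.1982 bits
H(B) = -[(5/16)·log₂(5/16) + (1/16)·log₂(1/16) + (5/8)·log₂(5/8)]
  = 0.5244 + 0.2500 + 0.4238
  = 1.1982 bits
H(A,B) = -[(5/16)·log₂(5/16) + (1/16)·log₂(1/16) + (5/8)·log₂(5/8)]
  = 0.5244 + 0.2500 + 0.4238
  = 1.1982 bits

I(A;B) = H(A) + H(B) - H(A,B)
  = 1.1982 + 1.1982 - 1.1982
  = 1.1982 bits

True. I(A;B) = 1.1982 bits, which is > 0.0 bits.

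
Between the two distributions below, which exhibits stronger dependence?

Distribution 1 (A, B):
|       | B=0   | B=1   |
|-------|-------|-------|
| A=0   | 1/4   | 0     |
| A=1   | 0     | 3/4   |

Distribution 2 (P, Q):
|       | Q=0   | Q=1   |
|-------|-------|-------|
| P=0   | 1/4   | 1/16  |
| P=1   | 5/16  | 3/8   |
Distribution 1 (A, B):
Marginal P(A) (row sums):
  P(A=0) = 1/4 + 0 = 1/4
  P(A=1) = 0 + 3/4 = 3/4
Marginal P(B) (column sums):
  P(B=0) = 1/4 + 0 = 1/4
  P(B=1) = 0 + 3/4 = 3/4

H(A) = -[(1/4)·log₂(1/4) + (3/4)·log₂(3/4)]
  = 0.5000 + 0.3113
  = 0.8113 bits
H(B) = -[(1/4)·log₂(1/4) + (3/4)·log₂(3/4)]
  = 0.5000 + 0.3113
  = 0.8113 bits
H(A,B) = -[(1/4)·log₂(1/4) + (3/4)·log₂(3/4)]
  = 0.5000 + 0.3113
  = 0.8113 bits

I(A;B) = H(A) + H(B) - H(A,B)
  = 0.8113 + 0.8113 - 0.8113
  = 0.8113 bits

Distribution 2 (P, Q):
Marginal P(P) (row sums):
  P(P=0) = 1/4 + 1/16 = 5/16
  P(P=1) = 5/16 + 3/8 = 11/16
Marginal P(Q) (column sums):
  P(Q=0) = 1/4 + 5/16 = 9/16
  P(Q=1) = 1/16 + 3/8 = 7/16

H(P) = -[(5/16)·log₂(5/16) + (11/16)·log₂(11/16)]
  = 0.5244 + 0.3716
  = 0.8960 bits
H(Q) = -[(9/16)·log₂(9/16) + (7/16)·log₂(7/16)]
  = 0.4669 + 0.5218
  = 0.9887 bits
H(P,Q) = -[(1/4)·log₂(1/4) + (1/16)·log₂(1/16) + (5/16)·log₂(5/16) + (3/8)·log₂(3/8)]
  = 0.5000 + 0.2500 + 0.5244 + 0.5306
  = 1.8050 bits

I(P;Q) = H(P) + H(Q) - H(P,Q)
  = 0.8960 + 0.9887 - 1.8050
  = 0.0797 bits

I(A;B) = 0.8113 bits > I(P;Q) = 0.0797 bits, so (A, B) has the higher mutual information (stronger dependence).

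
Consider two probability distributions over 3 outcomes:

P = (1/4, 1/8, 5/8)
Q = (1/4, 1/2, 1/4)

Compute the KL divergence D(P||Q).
D(P||Q) = Σ P(i) log₂(P(i)/Q(i))
  i=0: (1/4) × log₂((1/4)/(1/4)) = (1/4) × log₂(1) = 0.0000
  i=1: (1/8) × log₂((1/8)/(1/2)) = (1/8) × log₂(1/4) = -0.2500
  i=2: (5/8) × log₂((5/8)/(1/4)) = (5/8) × log₂(5/2) = 0.8262
D(P||Q) = 0.0000 - 0.2500 + 0.8262
  = 0.5762 bits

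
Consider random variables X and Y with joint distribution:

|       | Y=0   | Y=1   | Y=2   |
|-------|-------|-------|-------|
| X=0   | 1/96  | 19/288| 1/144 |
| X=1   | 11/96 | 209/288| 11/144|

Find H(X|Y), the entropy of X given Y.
Marginal P(Y) (column sums):
  P(Y=0) = 1/96 + 11/96 = 1/8
  P(Y=1) = 19/288 + 209/288 = 19/24
  P(Y=2) = 1/144 + 11/144 = 1/12

H(X|Y) = -Σ P(X,Y)·log₂ P(X|Y), where P(X|Y) = P(X,Y) / P(Y)
  (X=0,Y=0): P(X|Y) = (1/96)/(1/8) = 1/12;  -(1/96)·log₂(1/12) = 0.0373
  (X=0,Y=1): P(X|Y) = (19/288)/(19/24) = 1/12;  -(19/288)·log₂(1/12) = 0.2365
  (X=0,Y=2): P(X|Y) = (1/144)/(1/12) = 1/12;  -(1/144)·log₂(1/12) = 0.0249
  (X=1,Y=0): P(X|Y) = (11/96)/(1/8) = 11/12;  -(11/96)·log₂(11/12) = 0.0144
  (X=1,Y=1): P(X|Y) = (209/288)/(19/24) = 11/12;  -(209/288)·log₂(11/12) = 0.0911
  (X=1,Y=2): P(X|Y) = (11/144)/(1/12) = 11/12;  -(11/144)·log₂(11/12) = 0.0096
H(X|Y) = 0.0373 + 0.2365 + 0.0249 + 0.0144 + 0.0911 + 0.0096
  = 0.4138 bits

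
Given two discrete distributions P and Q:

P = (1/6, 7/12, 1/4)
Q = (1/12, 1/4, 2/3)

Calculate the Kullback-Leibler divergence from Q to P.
D(P||Q) = Σ P(i) log₂(P(i)/Q(i))
  i=0: (1/6) × log₂((1/6)/(1/12)) = (1/6) × log₂(2) = 0.1667
  i=1: (7/12) × log₂((7/12)/(1/4)) = (7/12) × log₂(7/3) = 0.7131
  i=2: (1/4) × log₂((1/4)/(2/3)) = (1/4) × log₂(3/8) = -0.3538
D(P||Q) = 0.1667 + 0.7131 - 0.3538
  = 0.5260 bits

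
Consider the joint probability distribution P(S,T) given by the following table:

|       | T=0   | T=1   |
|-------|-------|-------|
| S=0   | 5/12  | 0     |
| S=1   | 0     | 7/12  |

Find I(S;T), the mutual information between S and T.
Marginal P(S) (row sums):
  P(S=0) = 5/12 + 0 = 5/12
  P(S=1) = 0 + 7/12 = 7/12
Marginal P(T) (column sums):
  P(T=0) = 5/12 + 0 = 5/12
  P(T=1) = 0 + 7/12 = 7/12

H(S) = -[(5/12)·log₂(5/12) + (7/12)·log₂(7/12)]
  = 0.5263 + 0.4536
  = 0.9799 bits
H(T) = -[(5/12)·log₂(5/12) + (7/12)·log₂(7/12)]
  = 0.5263 + 0.4536
  = 0.9799 bits
H(S,T) = -[(5/12)·log₂(5/12) + (7/12)·log₂(7/12)]
  = 0.5263 + 0.4536
  = 0.9799 bits

I(S;T) = H(S) + H(T) - H(S,T)
  = 0.9799 + 0.9799 - 0.9799
  = 0.9799 bits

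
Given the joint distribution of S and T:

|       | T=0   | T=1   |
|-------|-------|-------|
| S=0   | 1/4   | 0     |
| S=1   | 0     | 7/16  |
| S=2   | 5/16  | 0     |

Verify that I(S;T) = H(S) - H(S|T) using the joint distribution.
Left side, from I(S;T) = H(S) + H(T) - H(S,T):
Marginal P(S) (row sums):
  P(S=0) = 1/4 + 0 = 1/4
  P(S=1) = 0 + 7/16 = 7/16
  P(S=2) = 5/16 + 0 = 5/16
Marginal P(T) (column sums):
  P(T=0) = 1/4 + 0 + 5/16 = 9/16
  P(T=1) = 0 + 7/16 + 0 = 7/16

H(S) = -[(1/4)·log₂(1/4) + (7/16)·log₂(7/16) + (5/16)·log₂(5/16)]
  = 0.5000 + 0.5218 + 0.5244
  = 1.5462 bits
H(T) = -[(9/16)·log₂(9/16) + (7/16)·log₂(7/16)]
  = 0.4669 + 0.5218
  = 0.9887 bits
H(S,T) = -[(1/4)·log₂(1/4) + (7/16)·log₂(7/16) + (5/16)·log₂(5/16)]
  = 0.5000 + 0.5218 + 0.5244
  = 1.5462 bits

I(S;T) = H(S) + H(T) - H(S,T)
  = 1.5462 + 0.9887 - 1.5462
  = 0.9887 bits

Right side, with H(S|T) computed directly from the conditional probabilities:
H(S|T) = -Σ P(S,T)·log₂ P(S|T), where P(S|T) = P(S,T) / P(T)
  (cells with P(S,T) = 0 contribute 0)
  (S=0,T=0): P(S|T) = (1/4)/(9/16) = 4/9;  -(1/4)·log₂(4/9) = 0.2925
  (S=1,T=1): P(S|T) = (7/16)/(7/16) = 1;  -(7/16)·log₂(1) = 0.0000
  (S=2,T=0): P(S|T) = (5/16)/(9/16) = 5/9;  -(5/16)·log₂(5/9) = 0.2650
H(S|T) = 0.2925 + 0.0000 + 0.2650
  = 0.5575 bits
H(S) - H(S|T) = 1.5462 - 0.5575 = 0.9887 bits

Both sides equal 0.9887 bits, so I(S;T) = H(S) - H(S|T) ✓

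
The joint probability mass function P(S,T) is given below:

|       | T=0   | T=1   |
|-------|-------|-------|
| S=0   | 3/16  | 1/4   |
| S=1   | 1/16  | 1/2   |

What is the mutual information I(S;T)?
Marginal P(S) (row sums):
  P(S=0) = 3/16 + 1/4 = 7/16
  P(S=1) = 1/16 + 1/2 = 9/16
Marginal P(T) (column sums):
  P(T=0) = 3/16 + 1/16 = 1/4
  P(T=1) = 1/4 + 1/2 = 3/4

H(S) = -[(7/16)·log₂(7/16) + (9/16)·log₂(9/16)]
  = 0.5218 + 0.4669
  = 0.9887 bits
H(T) = -[(1/4)·log₂(1/4) + (3/4)·log₂(3/4)]
  = 0.5000 + 0.3113
  = 0.8113 bits
H(S,T) = -[(3/16)·log₂(3/16) + (1/4)·log₂(1/4) + (1/16)·log₂(1/16) + (1/2)·log₂(1/2)]
  = 0.4528 + 0.5000 + 0.2500 + 0.5000
  = 1.7028 bits

I(S;T) = H(S) + H(T) - H(S,T)
  = 0.9887 + 0.8113 - 1.7028
  = 0.0972 bits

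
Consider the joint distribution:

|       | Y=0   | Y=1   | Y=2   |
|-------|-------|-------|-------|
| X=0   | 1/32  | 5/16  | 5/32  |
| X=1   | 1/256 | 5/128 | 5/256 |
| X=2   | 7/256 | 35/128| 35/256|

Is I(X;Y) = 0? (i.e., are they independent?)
Marginal P(X) (row sums):
  P(X=0) = 1/32 + 5/16 + 5/32 = 1/2
  P(X=1) = 1/256 + 5/128 + 5/256 = 1/16
  P(X=2) = 7/256 + 35/128 + 35/256 = 7/16
Marginal P(Y) (column sums):
  P(Y=0) = 1/32 + 1/256 + 7/256 = 1/16
  P(Y=1) = 5/16 + 5/128 + 35/128 = 5/8
  P(Y=2) = 5/32 + 5/256 + 35/256 = 5/16

X and Y are independent iff P(X=i,Y=j) = P(X=i)·P(Y=j) for every cell.
  P(X=0)·P(Y=0) = 1/2 × 1/16 = 1/32 = P(X=0,Y=0) ✓
  P(X=0)·P(Y=1) = 1/2 × 5/8 = 5/16 = P(X=0,Y=1) ✓
  P(X=0)·P(Y=2) = 1/2 × 5/16 = 5/32 = P(X=0,Y=2) ✓
  P(X=1)·P(Y=0) = 1/16 × 1/16 = 1/256 = P(X=1,Y=0) ✓
  P(X=1)·P(Y=1) = 1/16 × 5/8 = 5/128 = P(X=1,Y=1) ✓
  P(X=1)·P(Y=2) = 1/16 × 5/16 = 5/256 = P(X=1,Y=2) ✓
  P(X=2)·P(Y=0) = 7/16 × 1/16 = 7/256 = P(X=2,Y=0) ✓
  P(X=2)·P(Y=1) = 7/16 × 5/8 = 35/128 = P(X=2,Y=1) ✓
  P(X=2)·P(Y=2) = 7/16 × 5/16 = 35/256 = P(X=2,Y=2) ✓

Yes, X and Y are independent: every cell factors, so I(X;Y) = 0 bits.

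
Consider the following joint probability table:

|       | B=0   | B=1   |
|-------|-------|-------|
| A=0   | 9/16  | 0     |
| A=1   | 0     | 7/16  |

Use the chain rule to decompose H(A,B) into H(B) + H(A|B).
By the chain rule: H(A,B) = H(B) + H(A|B)

Marginal P(B) (column sums):
  P(B=0) = 9/16 + 0 = 9/16
  P(B=1) = 0 + 7/16 = 7/16
H(B) = -[(9/16)·log₂(9/16) + (7/16)·log₂(7/16)]
  = 0.4669 + 0.5218
  = 0.9887 bits
H(A|B) = -Σ P(A,B)·log₂ P(A|B), where P(A|B) = P(A,B) / P(B)
  (cells with P(A,B) = 0 contribute 0)
  (A=0,B=0): P(A|B) = (9/16)/(9/16) = 1;  -(9/16)·log₂(1) = 0.0000
  (A=1,B=1): P(A|B) = (7/16)/(7/16) = 1;  -(7/16)·log₂(1) = 0.0000
H(A|B) = 0.0000 + 0.0000
  = 0.0000 bits

H(A,B) = H(B) + H(A|B) = 0.9887 + 0.0000 = 0.9887 bits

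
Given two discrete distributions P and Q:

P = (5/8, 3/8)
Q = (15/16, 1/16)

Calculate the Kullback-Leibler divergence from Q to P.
D(P||Q) = Σ P(i) log₂(P(i)/Q(i))
  i=0: (5/8) × log₂((5/8)/(15/16)) = (5/8) × log₂(2/3) = -0.3656
  i=1: (3/8) × log₂((3/8)/(1/16)) = (3/8) × log₂(6) = 0.9694
D(P||Q) = -0.3656 + 0.9694
  = 0.6038 bits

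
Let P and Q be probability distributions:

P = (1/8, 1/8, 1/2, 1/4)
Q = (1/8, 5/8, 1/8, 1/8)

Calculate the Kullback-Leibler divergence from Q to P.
D(P||Q) = Σ P(i) log₂(P(i)/Q(i))
  i=0: (1/8) × log₂((1/8)/(1/8)) = (1/8) × log₂(1) = 0.0000
  i=1: (1/8) × log₂((1/8)/(5/8)) = (1/8) × log₂(1/5) = -0.2902
  i=2: (1/2) × log₂((1/2)/(1/8)) = (1/2) × log₂(4) = 1.0000
  i=3: (1/4) × log₂((1/4)/(1/8)) = (1/4) × log₂(2) = 0.2500
D(P||Q) = 0.0000 - 0.2902 + 1.0000 + 0.2500
  = 0.9598 bits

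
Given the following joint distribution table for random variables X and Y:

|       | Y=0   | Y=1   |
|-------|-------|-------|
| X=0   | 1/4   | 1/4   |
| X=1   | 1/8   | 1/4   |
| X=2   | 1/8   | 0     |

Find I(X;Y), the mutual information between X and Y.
Marginal P(X) (row sums):
  P(X=0) = 1/4 + 1/4 = 1/2
  P(X=1) = 1/8 + 1/4 = 3/8
  P(X=2) = 1/8 + 0 = 1/8
Marginal P(Y) (column sums):
  P(Y=0) = 1/4 + 1/8 + 1/8 = 1/2
  P(Y=1) = 1/4 + 1/4 + 0 = 1/2

H(X) = -[(1/2)·log₂(1/2) + (3/8)·log₂(3/8) + (1/8)·log₂(1/8)]
  = 0.5000 + 0.5306 + 0.3750
  = 1.4056 bits
H(Y) = -[(1/2)·log₂(1/2) + (1/2)·log₂(1/2)]
  = 0.5000 + 0.5000
  = 1.0000 bits
H(X,Y) = -[(1/4)·log₂(1/4) + (1/4)·log₂(1/4) + (1/8)·log₂(1/8) + (1/4)·log₂(1/4) + (1/8)·log₂(1/8)]
  = 0.5000 + 0.5000 + 0.3750 + 0.5000 + 0.3750
  = 2.2500 bits

I(X;Y) = H(X) + H(Y) - H(X,Y)
  = 1.4056 + 1.0000 - 2.2500
  = 0.1556 bits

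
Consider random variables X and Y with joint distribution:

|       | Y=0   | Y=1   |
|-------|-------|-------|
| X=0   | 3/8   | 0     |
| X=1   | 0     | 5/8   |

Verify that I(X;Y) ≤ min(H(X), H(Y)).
Marginal P(X) (row sums):
  P(X=0) = 3/8 + 0 = 3/8
  P(X=1) = 0 + 5/8 = 5/8
Marginal P(Y) (column sums):
  P(Y=0) = 3/8 + 0 = 3/8
  P(Y=1) = 0 + 5/8 = 5/8

H(X) = -[(3/8)·log₂(3/8) + (5/8)·log₂(5/8)]
  = 0.5306 + 0.4238
  = 0.9544 bits
H(Y) = -[(3/8)·log₂(3/8) + (5/8)·log₂(5/8)]
  = 0.5306 + 0.4238
  = 0.9544 bits
H(X,Y) = -[(3/8)·log₂(3/8) + (5/8)·log₂(5/8)]
  = 0.5306 + 0.4238
  = 0.9544 bits

I(X;Y) = H(X) + H(Y) - H(X,Y)
  = 0.9544 + 0.9544 - 0.9544
  = 0.9544 bits

min(H(X), H(Y)) = min(0.9544, 0.9544) = 0.9544 bits
Since 0.9544 ≤ 0.9544, the bound is satisfied ✓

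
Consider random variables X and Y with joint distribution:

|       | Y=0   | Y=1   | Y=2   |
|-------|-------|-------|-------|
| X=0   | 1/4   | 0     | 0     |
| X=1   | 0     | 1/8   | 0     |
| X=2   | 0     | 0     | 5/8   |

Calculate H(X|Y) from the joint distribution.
Marginal P(Y) (column sums):
  P(Y=0) = 1/4 + 0 + 0 = 1/4
  P(Y=1) = 0 + 1/8 + 0 = 1/8
  P(Y=2) = 0 + 0 + 5/8 = 5/8

H(X|Y) = -Σ P(X,Y)·log₂ P(X|Y), where P(X|Y) = P(X,Y) / P(Y)
  (cells with P(X,Y) = 0 contribute 0)
  (X=0,Y=0): P(X|Y) = (1/4)/(1/4) = 1;  -(1/4)·log₂(1) = 0.0000
  (X=1,Y=1): P(X|Y) = (1/8)/(1/8) = 1;  -(1/8)·log₂(1) = 0.0000
  (X=2,Y=2): P(X|Y) = (5/8)/(5/8) = 1;  -(5/8)·log₂(1) = 0.0000
H(X|Y) = 0.0000 + 0.0000 + 0.0000
  = 0.0000 bits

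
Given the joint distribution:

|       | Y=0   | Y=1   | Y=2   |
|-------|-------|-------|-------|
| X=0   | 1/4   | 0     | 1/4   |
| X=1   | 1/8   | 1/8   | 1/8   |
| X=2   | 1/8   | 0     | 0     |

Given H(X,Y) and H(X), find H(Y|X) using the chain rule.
From the chain rule: H(X,Y) = H(X) + H(Y|X)
Therefore: H(Y|X) = H(X,Y) - H(X)

H(X,Y) = -[(1/4)·log₂(1/4) + (1/4)·log₂(1/4) + (1/8)·log₂(1/8) + (1/8)·log₂(1/8) + (1/8)·log₂(1/8) + (1/8)·log₂(1/8)]
  = 0.5000 + 0.5000 + 0.3750 + 0.3750 + 0.3750 + 0.3750
  = 2.5000 bits
Marginal P(X) (row sums):
  P(X=0) = 1/4 + 0 + 1/4 = 1/2
  P(X=1) = 1/8 + 1/8 + 1/8 = 3/8
  P(X=2) = 1/8 + 0 + 0 = 1/8
H(X) = -[(1/2)·log₂(1/2) + (3/8)·log₂(3/8) + (1/8)·log₂(1/8)]
  = 0.5000 + 0.5306 + 0.3750
  = 1.4056 bits

H(Y|X) = 2.5000 - 1.4056 = 1.0944 bits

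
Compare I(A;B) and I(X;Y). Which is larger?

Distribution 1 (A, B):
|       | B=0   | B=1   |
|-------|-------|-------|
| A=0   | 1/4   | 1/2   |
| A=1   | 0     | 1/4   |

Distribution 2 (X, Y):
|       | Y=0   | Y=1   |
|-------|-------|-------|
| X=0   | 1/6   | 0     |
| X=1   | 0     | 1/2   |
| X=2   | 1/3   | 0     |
Distribution 1 (A, B):
Marginal P(A) (row sums):
  P(A=0) = 1/4 + 1/2 = 3/4
  P(A=1) = 0 + 1/4 = 1/4
Marginal P(B) (column sums):
  P(B=0) = 1/4 + 0 = 1/4
  P(B=1) = 1/2 + 1/4 = 3/4

H(A) = -[(3/4)·log₂(3/4) + (1/4)·log₂(1/4)]
  = 0.3113 + 0.5000
  = 0.8113 bits
H(B) = -[(1/4)·log₂(1/4) + (3/4)·log₂(3/4)]
  = 0.5000 + 0.3113
  = 0.8113 bits
H(A,B) = -[(1/4)·log₂(1/4) + (1/2)·log₂(1/2) + (1/4)·log₂(1/4)]
  = 0.5000 + 0.5000 + 0.5000
  = 1.5000 bits

I(A;B) = H(A) + H(B) - H(A,B)
  = 0.8113 + 0.8113 - 1.5000
  = 0.1226 bits

Distribution 2 (X, Y):
Marginal P(X) (row sums):
  P(X=0) = 1/6 + 0 = 1/6
  P(X=1) = 0 + 1/2 = 1/2
  P(X=2) = 1/3 + 0 = 1/3
Marginal P(Y) (column sums):
  P(Y=0) = 1/6 + 0 + 1/3 = 1/2
  P(Y=1) = 0 + 1/2 + 0 = 1/2

H(X) = -[(1/6)·log₂(1/6) + (1/2)·log₂(1/2) + (1/3)·log₂(1/3)]
  = 0.4308 + 0.5000 + 0.5283
  = 1.4591 bits
H(Y) = -[(1/2)·log₂(1/2) + (1/2)·log₂(1/2)]
  = 0.5000 + 0.5000
  = 1.0000 bits
H(X,Y) = -[(1/6)·log₂(1/6) + (1/2)·log₂(1/2) + (1/3)·log₂(1/3)]
  = 0.4308 + 0.5000 + 0.5283
  = 1.4591 bits

I(X;Y) = H(X) + H(Y) - H(X,Y)
  = 1.4591 + 1.0000 - 1.4591
  = 1.0000 bits

I(X;Y) = 1.0000 bits > I(A;B) = 0.1226 bits, so (X, Y) has the higher mutual information (stronger dependence).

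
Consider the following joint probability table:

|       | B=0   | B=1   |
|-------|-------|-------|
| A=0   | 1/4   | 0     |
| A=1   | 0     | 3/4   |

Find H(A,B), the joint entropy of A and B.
H(A,B) = -Σ P(A,B) log₂ P(A,B), summed over the non-zero cells:
H(A,B) = -[(1/4)·log₂(1/4) + (3/4)·log₂(3/4)]
  = 0.5000 + 0.3113
  = 0.8113 bits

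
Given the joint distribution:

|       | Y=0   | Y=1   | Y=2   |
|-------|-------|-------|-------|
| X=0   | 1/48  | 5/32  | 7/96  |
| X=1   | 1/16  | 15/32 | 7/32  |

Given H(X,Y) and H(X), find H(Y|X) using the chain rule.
From the chain rule: H(X,Y) = H(X) + H(Y|X)
Therefore: H(Y|X) = H(X,Y) - H(X)

H(X,Y) = -[(1/48)·log₂(1/48) + (5/32)·log₂(5/32) + (7/96)·log₂(7/96) + (1/16)·log₂(1/16) + (15/32)·log₂(15/32) + (7/32)·log₂(7/32)]
  = 0.1164 + 0.4184 + 0.2755 + 0.2500 + 0.5124 + 0.4796
  = 2.0523 bits
Marginal P(X) (row sums):
  P(X=0) = 1/48 + 5/32 + 7/96 = 1/4
  P(X=1) = 1/16 + 15/32 + 7/32 = 3/4
H(X) = -[(1/4)·log₂(1/4) + (3/4)·log₂(3/4)]
  = 0.5000 + 0.3113
  = 0.8113 bits

H(Y|X) = 2.0523 - 0.8113 = 1.2410 bits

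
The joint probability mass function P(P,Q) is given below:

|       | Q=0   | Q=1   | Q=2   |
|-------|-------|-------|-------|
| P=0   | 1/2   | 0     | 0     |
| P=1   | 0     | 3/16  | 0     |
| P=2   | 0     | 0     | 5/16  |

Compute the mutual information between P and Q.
Marginal P(P) (row sums):
  P(P=0) = 1/2 + 0 + 0 = 1/2
  P(P=1) = 0 + 3/16 + 0 = 3/16
  P(P=2) = 0 + 0 + 5/16 = 5/16
Marginal P(Q) (column sums):
  P(Q=0) = 1/2 + 0 + 0 = 1/2
  P(Q=1) = 0 + 3/16 + 0 = 3/16
  P(Q=2) = 0 + 0 + 5/16 = 5/16

H(P) = -[(1/2)·log₂(1/2) + (3/16)·log₂(3/16) + (5/16)·log₂(5/16)]
  = 0.5000 + 0.4528 + 0.5244
  = 1.4772 bits
H(Q) = -[(1/2)·log₂(1/2) + (3/16)·log₂(3/16) + (5/16)·log₂(5/16)]
  = 0.5000 + 0.4528 + 0.5244
  = 1.4772 bits
H(P,Q) = -[(1/2)·log₂(1/2) + (3/16)·log₂(3/16) + (5/16)·log₂(5/16)]
  = 0.5000 + 0.4528 + 0.5244
  = 1.4772 bits

I(P;Q) = H(P) + H(Q) - H(P,Q)
  = 1.4772 + 1.4772 - 1.4772
  = 1.4772 bits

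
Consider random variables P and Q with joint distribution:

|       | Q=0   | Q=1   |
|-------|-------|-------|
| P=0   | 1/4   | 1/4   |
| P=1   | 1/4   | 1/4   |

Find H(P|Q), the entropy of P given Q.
Marginal P(Q) (column sums):
  P(Q=0) = 1/4 + 1/4 = 1/2
  P(Q=1) = 1/4 + 1/4 = 1/2

H(P|Q) = -Σ P(P,Q)·log₂ P(P|Q), where P(P|Q) = P(P,Q) / P(Q)
  (P=0,Q=0): P(P|Q) = (1/4)/(1/2) = 1/2;  -(1/4)·log₂(1/2) = 0.2500
  (P=0,Q=1): P(P|Q) = (1/4)/(1/2) = 1/2;  -(1/4)·log₂(1/2) = 0.2500
  (P=1,Q=0): P(P|Q) = (1/4)/(1/2) = 1/2;  -(1/4)·log₂(1/2) = 0.2500
  (P=1,Q=1): P(P|Q) = (1/4)/(1/2) = 1/2;  -(1/4)·log₂(1/2) = 0.2500
H(P|Q) = 0.2500 + 0.2500 + 0.2500 + 0.2500
  = 1.0000 bits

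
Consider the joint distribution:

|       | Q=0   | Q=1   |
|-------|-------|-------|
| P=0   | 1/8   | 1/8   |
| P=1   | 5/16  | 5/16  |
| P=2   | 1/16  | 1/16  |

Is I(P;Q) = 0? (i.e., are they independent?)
Marginal P(P) (row sums):
  P(P=0) = 1/8 + 1/8 = 1/4
  P(P=1) = 5/16 + 5/16 = 5/8
  P(P=2) = 1/16 + 1/16 = 1/8
Marginal P(Q) (column sums):
  P(Q=0) = 1/8 + 5/16 + 1/16 = 1/2
  P(Q=1) = 1/8 + 5/16 + 1/16 = 1/2

P and Q are independent iff P(P=i,Q=j) = P(P=i)·P(Q=j) for every cell.
  P(P=0)·P(Q=0) = 1/4 × 1/2 = 1/8 = P(P=0,Q=0) ✓
  P(P=0)·P(Q=1) = 1/4 × 1/2 = 1/8 = P(P=0,Q=1) ✓
  P(P=1)·P(Q=0) = 5/8 × 1/2 = 5/16 = P(P=1,Q=0) ✓
  P(P=1)·P(Q=1) = 5/8 × 1/2 = 5/16 = P(P=1,Q=1) ✓
  P(P=2)·P(Q=0) = 1/8 × 1/2 = 1/16 = P(P=2,Q=0) ✓
  P(P=2)·P(Q=1) = 1/8 × 1/2 = 1/16 = P(P=2,Q=1) ✓

Yes, P and Q are independent: every cell factors, so I(P;Q) = 0 bits.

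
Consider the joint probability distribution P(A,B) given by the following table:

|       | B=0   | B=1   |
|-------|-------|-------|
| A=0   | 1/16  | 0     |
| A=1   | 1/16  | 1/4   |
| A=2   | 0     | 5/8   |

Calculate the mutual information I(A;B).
Marginal P(A) (row sums):
  P(A=0) = 1/16 + 0 = 1/16
  P(A=1) = 1/16 + 1/4 = 5/16
  P(A=2) = 0 + 5/8 = 5/8
Marginal P(B) (column sums):
  P(B=0) = 1/16 + 1/16 + 0 = 1/8
  P(B=1) = 0 + 1/4 + 5/8 = 7/8

H(A) = -[(1/16)·log₂(1/16) + (5/16)·log₂(5/16) + (5/8)·log₂(5/8)]
  = 0.2500 + 0.5244 + 0.4238
  = 1.1982 bits
H(B) = -[(1/8)·log₂(1/8) + (7/8)·log₂(7/8)]
  = 0.3750 + 0.1686
  = 0.5436 bits
H(A,B) = -[(1/16)·log₂(1/16) + (1/16)·log₂(1/16) + (1/4)·log₂(1/4) + (5/8)·log₂(5/8)]
  = 0.2500 + 0.2500 + 0.5000 + 0.4238
  = 1.4238 bits

I(A;B) = H(A) + H(B) - H(A,B)
  = 1.1982 + 0.5436 - 1.4238
  = 0.3180 bits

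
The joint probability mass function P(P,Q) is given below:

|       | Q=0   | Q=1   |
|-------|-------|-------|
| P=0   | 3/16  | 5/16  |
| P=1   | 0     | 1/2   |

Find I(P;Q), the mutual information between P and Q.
Marginal P(P) (row sums):
  P(P=0) = 3/16 + 5/16 = 1/2
  P(P=1) = 0 + 1/2 = 1/2
Marginal P(Q) (column sums):
  P(Q=0) = 3/16 + 0 = 3/16
  P(Q=1) = 5/16 + 1/2 = 13/16

H(P) = -[(1/2)·log₂(1/2) + (1/2)·log₂(1/2)]
  = 0.5000 + 0.5000
  = 1.0000 bits
H(Q) = -[(3/16)·log₂(3/16) + (13/16)·log₂(13/16)]
  = 0.4528 + 0.2434
  = 0.6962 bits
H(P,Q) = -[(3/16)·log₂(3/16) + (5/16)·log₂(5/16) + (1/2)·log₂(1/2)]
  = 0.4528 + 0.5244 + 0.5000
  = 1.4772 bits

I(P;Q) = H(P) + H(Q) - H(P,Q)
  = 1.0000 + 0.6962 - 1.4772
  = 0.2190 bits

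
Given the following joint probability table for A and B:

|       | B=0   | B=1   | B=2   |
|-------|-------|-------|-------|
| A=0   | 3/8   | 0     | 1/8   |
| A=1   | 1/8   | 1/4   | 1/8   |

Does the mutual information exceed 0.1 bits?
Marginal P(A) (row sums):
  P(A=0) = 3/8 + 0 + 1/8 = 1/2
  P(A=1) = 1/8 + 1/4 + 1/8 = 1/2
Marginal P(B) (column sums):
  P(B=0) = 3/8 + 1/8 = 1/2
  P(B=1) = 0 + 1/4 = 1/4
  P(B=2) = 1/8 + 1/8 = 1/4

H(A) = -[(1/2)·log₂(1/2) + (1/2)·log₂(1/2)]
  = 0.5000 + 0.5000
  = 1.0000 bits
H(B) = -[(1/2)·log₂(1/2) + (1/4)·log₂(1/4) + (1/4)·log₂(1/4)]
  = 0.5000 + 0.5000 + 0.5000
  = 1.5000 bits
H(A,B) = -[(3/8)·log₂(3/8) + (1/8)·log₂(1/8) + (1/8)·log₂(1/8) + (1/4)·log₂(1/4) + (1/8)·log₂(1/8)]
  = 0.5306 + 0.3750 + 0.3750 + 0.5000 + 0.3750
  = 2.1556 bits

I(A;B) = H(A) + H(B) - H(A,B)
  = 1.0000 + 1.5000 - 2.1556
  = 0.3444 bits

Yes. I(A;B) = 0.3444 bits, which is > 0.1 bits.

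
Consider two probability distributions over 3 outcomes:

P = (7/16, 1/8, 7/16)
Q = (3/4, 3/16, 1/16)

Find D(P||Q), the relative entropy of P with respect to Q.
D(P||Q) = Σ P(i) log₂(P(i)/Q(i))
  i=0: (7/16) × log₂((7/16)/(3/4)) = (7/16) × log₂(7/12) = -0.3402
  i=1: (1/8) × log₂((1/8)/(3/16)) = (1/8) × log₂(2/3) = -0.0731
  i=2: (7/16) × log₂((7/16)/(1/16)) = (7/16) × log₂(7) = 1.2282
D(P||Q) = -0.3402 - 0.0731 + 1.2282
  = 0.8149 bits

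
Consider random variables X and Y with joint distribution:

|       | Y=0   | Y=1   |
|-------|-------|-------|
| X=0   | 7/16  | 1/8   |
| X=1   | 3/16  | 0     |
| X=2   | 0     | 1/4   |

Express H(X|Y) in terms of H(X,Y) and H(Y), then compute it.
H(X|Y) = H(X,Y) - H(Y)

Marginal P(Y) (column sums):
  P(Y=0) = 7/16 + 3/16 + 0 = 5/8
  P(Y=1) = 1/8 + 0 + 1/4 = 3/8

H(X,Y) = -[(7/16)·log₂(7/16) + (1/8)·log₂(1/8) + (3/16)·log₂(3/16) + (1/4)·log₂(1/4)]
  = 0.5218 + 0.3750 + 0.4528 + 0.5000
  = 1.8496 bits
H(Y) = -[(5/8)·log₂(5/8) + (3/8)·log₂(3/8)]
  = 0.4238 + 0.5306
  = 0.9544 bits

H(X|Y) = 1.8496 - 0.9544 = 0.8952 bits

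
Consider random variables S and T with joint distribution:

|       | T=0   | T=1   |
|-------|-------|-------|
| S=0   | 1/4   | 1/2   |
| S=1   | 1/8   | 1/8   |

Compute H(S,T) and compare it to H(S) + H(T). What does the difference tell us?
Marginal P(S) (row sums):
  P(S=0) = 1/4 + 1/2 = 3/4
  P(S=1) = 1/8 + 1/8 = 1/4
Marginal P(T) (column sums):
  P(T=0) = 1/4 + 1/8 = 3/8
  P(T=1) = 1/2 + 1/8 = 5/8

H(S,T) = -[(1/4)·log₂(1/4) + (1/2)·log₂(1/2) + (1/8)·log₂(1/8) + (1/8)·log₂(1/8)]
  = 0.5000 + 0.5000 + 0.3750 + 0.3750
  = 1.7500 bits
H(S) = -[(3/4)·log₂(3/4) + (1/4)·log₂(1/4)]
  = 0.3113 + 0.5000
  = 0.8113 bits
H(T) = -[(3/8)·log₂(3/8) + (5/8)·log₂(5/8)]
  = 0.5306 + 0.4238
  = 0.9544 bits

H(S) + H(T) = 0.8113 + 0.9544 = 1.7657 bits
Difference: H(S) + H(T) - H(S,T) = 1.7657 - 1.7500 = 0.0157 bits = I(S;T)

The difference is the mutual information; it is positive here, so S and T are dependent (knowing one reduces uncertainty about the other by 0.0157 bits).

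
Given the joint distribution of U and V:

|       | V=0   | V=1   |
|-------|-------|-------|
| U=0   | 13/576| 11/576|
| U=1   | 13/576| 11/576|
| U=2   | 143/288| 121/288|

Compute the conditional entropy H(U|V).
Marginal P(V) (column sums):
  P(V=0) = 13/576 + 13/576 + 143/288 = 13/24
  P(V=1) = 11/576 + 11/576 + 121/288 = 11/24

H(U|V) = -Σ P(U,V)·log₂ P(U|V), where P(U|V) = P(U,V) / P(V)
  (U=0,V=0): P(U|V) = (13/576)/(13/24) = 1/24;  -(13/576)·log₂(1/24) = 0.1035
  (U=0,V=1): P(U|V) = (11/576)/(11/24) = 1/24;  -(11/576)·log₂(1/24) = 0.0876
  (U=1,V=0): P(U|V) = (13/576)/(13/24) = 1/24;  -(13/576)·log₂(1/24) = 0.1035
  (U=1,V=1): P(U|V) = (11/576)/(11/24) = 1/24;  -(11/576)·log₂(1/24) = 0.0876
  (U=2,V=0): P(U|V) = (143/288)/(13/24) = 11/12;  -(143/288)·log₂(11/12) = 0.0623
  (U=2,V=1): P(U|V) = (121/288)/(11/24) = 11/12;  -(121/288)·log₂(11/12) = 0.0527
H(U|V) = 0.1035 + 0.0876 + 0.1035 + 0.0876 + 0.0623 + 0.0527
  = 0.4972 bits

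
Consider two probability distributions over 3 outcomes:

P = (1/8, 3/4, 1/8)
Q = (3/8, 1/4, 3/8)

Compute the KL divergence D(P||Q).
D(P||Q) = Σ P(i) log₂(P(i)/Q(i))
  i=0: (1/8) × log₂((1/8)/(3/8)) = (1/8) × log₂(1/3) = -0.1981
  i=1: (3/4) × log₂((3/4)/(1/4)) = (3/4) × log₂(3) = 1.1887
  i=2: (1/8) × log₂((1/8)/(3/8)) = (1/8) × log₂(1/3) = -0.1981
D(P||Q) = -0.1981 + 1.1887 - 0.1981
  = 0.7925 bits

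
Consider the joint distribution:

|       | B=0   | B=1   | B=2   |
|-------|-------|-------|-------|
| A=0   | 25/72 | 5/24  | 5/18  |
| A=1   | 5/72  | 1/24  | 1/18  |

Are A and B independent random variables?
Marginal P(A) (row sums):
  P(A=0) = 25/72 + 5/24 + 5/18 = 5/6
  P(A=1) = 5/72 + 1/24 + 1/18 = 1/6
Marginal P(B) (column sums):
  P(B=0) = 25/72 + 5/72 = 5/12
  P(B=1) = 5/24 + 1/24 = 1/4
  P(B=2) = 5/18 + 1/18 = 1/3

A and B are independent iff P(A=i,B=j) = P(A=i)·P(B=j) for every cell.
  P(A=0)·P(B=0) = 5/6 × 5/12 = 25/72 = P(A=0,B=0) ✓
  P(A=0)·P(B=1) = 5/6 × 1/4 = 5/24 = P(A=0,B=1) ✓
  P(A=0)·P(B=2) = 5/6 × 1/3 = 5/18 = P(A=0,B=2) ✓
  P(A=1)·P(B=0) = 1/6 × 5/12 = 5/72 = P(A=1,B=0) ✓
  P(A=1)·P(B=1) = 1/6 × 1/4 = 1/24 = P(A=1,B=1) ✓
  P(A=1)·P(B=2) = 1/6 × 1/3 = 1/18 = P(A=1,B=2) ✓

Yes, A and B are independent: every cell factors, so I(A;B) = 0 bits.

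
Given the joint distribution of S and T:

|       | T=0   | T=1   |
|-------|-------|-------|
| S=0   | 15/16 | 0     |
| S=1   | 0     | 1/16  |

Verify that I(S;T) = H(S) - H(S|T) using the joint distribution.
Left side, from I(S;T) = H(S) + H(T) - H(S,T):
Marginal P(S) (row sums):
  P(S=0) = 15/16 + 0 = 15/16
  P(S=1) = 0 + 1/16 = 1/16
Marginal P(T) (column sums):
  P(T=0) = 15/16 + 0 = 15/16
  P(T=1) = 0 + 1/16 = 1/16

H(S) = -[(15/16)·log₂(15/16) + (1/16)·log₂(1/16)]
  = 0.0873 + 0.2500
  = 0.3373 bits
H(T) = -[(15/16)·log₂(15/16) + (1/16)·log₂(1/16)]
  = 0.0873 + 0.2500
  = 0.3373 bits
H(S,T) = -[(15/16)·log₂(15/16) + (1/16)·log₂(1/16)]
  = 0.0873 + 0.2500
  = 0.3373 bits

I(S;T) = H(S) + H(T) - H(S,T)
  = 0.3373 + 0.3373 - 0.3373
  = 0.3373 bits

Right side, with H(S|T) computed directly from the conditional probabilities:
H(S|T) = -Σ P(S,T)·log₂ P(S|T), where P(S|T) = P(S,T) / P(T)
  (cells with P(S,T) = 0 contribute 0)
  (S=0,T=0): P(S|T) = (15/16)/(15/16) = 1;  -(15/16)·log₂(1) = 0.0000
  (S=1,T=1): P(S|T) = (1/16)/(1/16) = 1;  -(1/16)·log₂(1) = 0.0000
H(S|T) = 0.0000 + 0.0000
  = 0.0000 bits
H(S) - H(S|T) = 0.3373 - 0.0000 = 0.3373 bits

Both sides equal 0.3373 bits, so I(S;T) = H(S) - H(S|T) ✓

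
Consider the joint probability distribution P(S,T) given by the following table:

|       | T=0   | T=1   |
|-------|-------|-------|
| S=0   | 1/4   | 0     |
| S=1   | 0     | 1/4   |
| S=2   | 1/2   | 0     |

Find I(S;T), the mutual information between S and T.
Marginal P(S) (row sums):
  P(S=0) = 1/4 + 0 = 1/4
  P(S=1) = 0 + 1/4 = 1/4
  P(S=2) = 1/2 + 0 = 1/2
Marginal P(T) (column sums):
  P(T=0) = 1/4 + 0 + 1/2 = 3/4
  P(T=1) = 0 + 1/4 + 0 = 1/4

H(S) = -[(1/4)·log₂(1/4) + (1/4)·log₂(1/4) + (1/2)·log₂(1/2)]
  = 0.5000 + 0.5000 + 0.5000
  = 1.5000 bits
H(T) = -[(3/4)·log₂(3/4) + (1/4)·log₂(1/4)]
  = 0.3113 + 0.5000
  = 0.8113 bits
H(S,T) = -[(1/4)·log₂(1/4) + (1/4)·log₂(1/4) + (1/2)·log₂(1/2)]
  = 0.5000 + 0.5000 + 0.5000
  = 1.5000 bits

I(S;T) = H(S) + H(T) - H(S,T)
  = 1.5000 + 0.8113 - 1.5000
  = 0.8113 bits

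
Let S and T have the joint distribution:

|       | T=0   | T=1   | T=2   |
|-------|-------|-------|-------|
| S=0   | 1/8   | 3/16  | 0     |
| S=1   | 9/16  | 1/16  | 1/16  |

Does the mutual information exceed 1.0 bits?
Marginal P(S) (row sums):
  P(S=0) = 1/8 + 3/16 + 0 = 5/16
  P(S=1) = 9/16 + 1/16 + 1/16 = 11/16
Marginal P(T) (column sums):
  P(T=0) = 1/8 + 9/16 = 11/16
  P(T=1) = 3/16 + 1/16 = 1/4
  P(T=2) = 0 + 1/16 = 1/16

H(S) = -[(5/16)·log₂(5/16) + (11/16)·log₂(11/16)]
  = 0.5244 + 0.3716
  = 0.8960 bits
H(T) = -[(11/16)·log₂(11/16) + (1/4)·log₂(1/4) + (1/16)·log₂(1/16)]
  = 0.3716 + 0.5000 + 0.2500
  = 1.1216 bits
H(S,T) = -[(1/8)·log₂(1/8) + (3/16)·log₂(3/16) + (9/16)·log₂(9/16) + (1/16)·log₂(1/16) + (1/16)·log₂(1/16)]
  = 0.3750 + 0.4528 + 0.4669 + 0.2500 + 0.2500
  = 1.7947 bits

I(S;T) = H(S) + H(T) - H(S,T)
  = 0.8960 + 1.1216 - 1.7947
  = 0.2229 bits

No. I(S;T) = 0.2229 bits, which is ≤ 1.0 bits.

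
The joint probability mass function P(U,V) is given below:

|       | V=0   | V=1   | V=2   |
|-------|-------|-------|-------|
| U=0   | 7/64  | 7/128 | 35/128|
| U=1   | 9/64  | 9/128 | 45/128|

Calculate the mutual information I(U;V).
Marginal P(U) (row sums):
  P(U=0) = 7/64 + 7/128 + 35/128 = 7/16
  P(U=1) = 9/64 + 9/128 + 45/128 = 9/16
Marginal P(V) (column sums):
  P(V=0) = 7/64 + 9/64 = 1/4
  P(V=1) = 7/128 + 9/128 = 1/8
  P(V=2) = 35/128 + 45/128 = 5/8

H(U) = -[(7/16)·log₂(7/16) + (9/16)·log₂(9/16)]
  = 0.5218 + 0.4669
  = 0.9887 bits
H(V) = -[(1/4)·log₂(1/4) + (1/8)·log₂(1/8) + (5/8)·log₂(5/8)]
  = 0.5000 + 0.3750 + 0.4238
  = 1.2988 bits
H(U,V) = -[(7/64)·log₂(7/64) + (7/128)·log₂(7/128) + (35/128)·log₂(35/128) + (9/64)·log₂(9/64) + (9/128)·log₂(9/128) + (45/128)·log₂(45/128)]
  = 0.3492 + 0.2293 + 0.5115 + 0.3980 + 0.2693 + 0.5302
  = 2.2875 bits

I(U;V) = H(U) + H(V) - H(U,V)
  = 0.9887 + 1.2988 - 2.2875
  = 0.0000 bits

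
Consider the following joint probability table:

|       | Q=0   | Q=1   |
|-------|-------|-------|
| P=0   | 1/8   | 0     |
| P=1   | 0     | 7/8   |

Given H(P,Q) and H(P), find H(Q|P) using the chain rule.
From the chain rule: H(P,Q) = H(P) + H(Q|P)
Therefore: H(Q|P) = H(P,Q) - H(P)

H(P,Q) = -[(1/8)·log₂(1/8) + (7/8)·log₂(7/8)]
  = 0.3750 + 0.1686
  = 0.5436 bits
Marginal P(P) (row sums):
  P(P=0) = 1/8 + 0 = 1/8
  P(P=1) = 0 + 7/8 = 7/8
H(P) = -[(1/8)·log₂(1/8) + (7/8)·log₂(7/8)]
  = 0.3750 + 0.1686
  = 0.5436 bits

H(Q|P) = 0.5436 - 0.5436 = 0.0000 bits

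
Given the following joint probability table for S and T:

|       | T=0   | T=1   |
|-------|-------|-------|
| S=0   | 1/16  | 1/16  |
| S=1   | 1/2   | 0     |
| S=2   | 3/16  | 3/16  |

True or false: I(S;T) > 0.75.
Marginal P(S) (row sums):
  P(S=0) = 1/16 + 1/16 = 1/8
  P(S=1) = 1/2 + 0 = 1/2
  P(S=2) = 3/16 + 3/16 = 3/8
Marginal P(T) (column sums):
  P(T=0) = 1/16 + 1/2 + 3/16 = 3/4
  P(T=1) = 1/16 + 0 + 3/16 = 1/4

H(S) = -[(1/8)·log₂(1/8) + (1/2)·log₂(1/2) + (3/8)·log₂(3/8)]
  = 0.3750 + 0.5000 + 0.5306
  = 1.4056 bits
H(T) = -[(3/4)·log₂(3/4) + (1/4)·log₂(1/4)]
  = 0.3113 + 0.5000
  = 0.8113 bits
H(S,T) = -[(1/16)·log₂(1/16) + (1/16)·log₂(1/16) + (1/2)·log₂(1/2) + (3/16)·log₂(3/16) + (3/16)·log₂(3/16)]
  = 0.2500 + 0.2500 + 0.5000 + 0.4528 + 0.4528
  = 1.9056 bits

I(S;T) = H(S) + H(T) - H(S,T)
  = 1.4056 + 0.8113 - 1.9056
  = 0.3113 bits

False. I(S;T) = 0.3113 bits, which is ≤ 0.75 bits.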